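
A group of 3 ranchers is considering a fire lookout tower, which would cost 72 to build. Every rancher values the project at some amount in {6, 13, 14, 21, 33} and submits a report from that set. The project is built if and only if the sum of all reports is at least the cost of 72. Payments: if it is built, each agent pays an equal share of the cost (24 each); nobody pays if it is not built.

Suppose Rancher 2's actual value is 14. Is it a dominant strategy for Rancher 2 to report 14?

Yes

Check each profile of the others' reports and compare truth against every alternative report.
Others report (33, 33): truth gives -10, best alternative gives -10.
Others report (6, 6): truth gives 0, best alternative gives 0.
Others report (6, 13): truth gives 0, best alternative gives 0.
Others report (6, 14): truth gives 0, best alternative gives 0.
Others report (6, 21): truth gives 0, best alternative gives 0.
Others report (6, 33): truth gives 0, best alternative gives 0.
(Remaining 19 profiles checked similarly; truth is weakly best in each.)
In every case the truthful report is at least as good as any alternative, so it is a dominant strategy.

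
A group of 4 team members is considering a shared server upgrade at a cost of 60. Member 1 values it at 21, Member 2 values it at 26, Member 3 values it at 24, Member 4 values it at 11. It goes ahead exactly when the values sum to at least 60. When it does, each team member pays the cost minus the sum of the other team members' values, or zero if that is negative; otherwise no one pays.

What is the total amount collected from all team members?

6

Total value 82 ≥ cost 60, so it is built.
Member 1: others sum to 61; max(0, 60 - 61) = 0.
Member 2: others sum to 56; max(0, 60 - 56) = 4.
Member 3: others sum to 58; max(0, 60 - 58) = 2.
Member 4: others sum to 71; max(0, 60 - 71) = 0.
Total collected = 0 + 4 + 2 + 0 = 6.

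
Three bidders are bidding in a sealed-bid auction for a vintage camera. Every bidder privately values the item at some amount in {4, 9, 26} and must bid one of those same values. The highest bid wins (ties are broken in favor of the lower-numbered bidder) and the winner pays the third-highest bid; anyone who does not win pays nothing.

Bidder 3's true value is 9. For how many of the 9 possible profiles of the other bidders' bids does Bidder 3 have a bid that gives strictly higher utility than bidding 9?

Others bid (4, 9): truth gives 0; bid 26 gives 5 > 0. Violating.
Others bid (9, 4): truth gives 0; bid 26 gives 5 > 0. Violating.
Others bid (4, 4): truth gives 5; no alternative beats it.
Others bid (4, 26): truth gives 0; no alternative beats it.
(Checking all 9 profiles: 2 have a profitable deviation, 7 do not.)

2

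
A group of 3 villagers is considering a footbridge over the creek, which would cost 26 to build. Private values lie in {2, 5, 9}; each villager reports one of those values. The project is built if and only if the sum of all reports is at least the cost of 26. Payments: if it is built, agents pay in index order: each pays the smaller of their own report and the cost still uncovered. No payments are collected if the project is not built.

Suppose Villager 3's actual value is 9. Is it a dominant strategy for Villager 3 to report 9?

Check each profile of the others' reports and compare truth against every alternative report.
Others report (9, 9): truth gives 1, best alternative gives 0.
Others report (2, 2): truth gives 0, best alternative gives 0.
Others report (2, 5): truth gives 0, best alternative gives 0.
Others report (2, 9): truth gives 0, best alternative gives 0.
Others report (5, 2): truth gives 0, best alternative gives 0.
Others report (5, 5): truth gives 0, best alternative gives 0.
(Remaining 3 profiles checked similarly; truth is weakly best in each.)
In every case the truthful report is at least as good as any alternative, so it is a dominant strategy.

Yes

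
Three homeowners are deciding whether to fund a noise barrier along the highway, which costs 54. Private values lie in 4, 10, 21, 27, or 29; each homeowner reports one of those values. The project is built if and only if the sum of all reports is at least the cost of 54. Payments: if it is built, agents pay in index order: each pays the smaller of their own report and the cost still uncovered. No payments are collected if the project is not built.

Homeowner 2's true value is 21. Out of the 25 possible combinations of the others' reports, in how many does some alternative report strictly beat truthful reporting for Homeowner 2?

Others report (21, 27): truth gives 0; report 10 gives 11 > 0. Violating.
Others report (21, 29): truth gives 0; report 4 gives 17 > 0. Violating.
Others report (27, 21): truth gives 0; report 10 gives 11 > 0. Violating.
Others report (27, 27): truth gives 0; report 4 gives 17 > 0. Violating.
Others report (4, 4): truth gives 0; no alternative beats it.
Others report (4, 10): truth gives 0; no alternative beats it.
(Checking all 25 profiles: 8 have a profitable deviation, 17 do not.)

8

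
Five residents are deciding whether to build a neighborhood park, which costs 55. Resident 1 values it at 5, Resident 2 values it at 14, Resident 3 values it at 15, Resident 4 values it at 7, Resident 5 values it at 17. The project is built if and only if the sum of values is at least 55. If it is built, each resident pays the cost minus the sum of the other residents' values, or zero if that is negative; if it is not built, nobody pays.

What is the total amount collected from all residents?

43

Total value 58 ≥ cost 55, so it is built.
Resident 1: others sum to 53; max(0, 55 - 53) = 2.
Resident 2: others sum to 44; max(0, 55 - 44) = 11.
Resident 3: others sum to 43; max(0, 55 - 43) = 12.
Resident 4: others sum to 51; max(0, 55 - 51) = 4.
Resident 5: others sum to 41; max(0, 55 - 41) = 14.
Total collected = 2 + 11 + 12 + 4 + 14 = 43.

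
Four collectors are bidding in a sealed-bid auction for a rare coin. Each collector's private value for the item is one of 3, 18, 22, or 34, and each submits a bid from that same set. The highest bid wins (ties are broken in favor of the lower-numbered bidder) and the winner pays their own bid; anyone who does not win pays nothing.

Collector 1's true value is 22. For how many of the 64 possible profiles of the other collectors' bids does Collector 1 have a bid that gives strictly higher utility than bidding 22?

Others bid (3, 3, 3): truth gives 0; bid 3 gives 19 > 0. Violating.
Others bid (3, 3, 18): truth gives 0; bid 18 gives 4 > 0. Violating.
Others bid (3, 18, 3): truth gives 0; bid 18 gives 4 > 0. Violating.
Others bid (3, 18, 18): truth gives 0; bid 18 gives 4 > 0. Violating.
Others bid (3, 3, 22): truth gives 0; no alternative beats it.
Others bid (3, 3, 34): truth gives 0; no alternative beats it.
(Checking all 64 profiles: 8 have a profitable deviation, 56 do not.)

8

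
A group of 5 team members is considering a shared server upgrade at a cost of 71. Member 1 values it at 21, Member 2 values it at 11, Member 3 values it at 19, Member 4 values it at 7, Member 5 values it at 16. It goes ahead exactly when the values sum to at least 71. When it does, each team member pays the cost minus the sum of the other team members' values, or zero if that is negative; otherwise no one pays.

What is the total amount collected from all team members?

59

Total value 74 ≥ cost 71, so it is built.
Member 1: others sum to 53; max(0, 71 - 53) = 18.
Member 2: others sum to 63; max(0, 71 - 63) = 8.
Member 3: others sum to 55; max(0, 71 - 55) = 16.
Member 4: others sum to 67; max(0, 71 - 67) = 4.
Member 5: others sum to 58; max(0, 71 - 58) = 13.
Total collected = 18 + 8 + 16 + 4 + 13 = 59.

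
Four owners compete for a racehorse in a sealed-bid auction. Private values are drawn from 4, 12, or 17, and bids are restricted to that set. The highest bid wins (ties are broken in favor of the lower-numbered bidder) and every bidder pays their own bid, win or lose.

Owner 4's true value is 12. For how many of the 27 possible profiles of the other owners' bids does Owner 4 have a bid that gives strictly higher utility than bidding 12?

26

Others bid (4, 4, 12): truth gives -12; bid 4 gives -4 > -12. Violating.
Others bid (4, 4, 17): truth gives -12; bid 4 gives -4 > -12. Violating.
Others bid (4, 12, 4): truth gives -12; bid 4 gives -4 > -12. Violating.
Others bid (4, 12, 12): truth gives -12; bid 4 gives -4 > -12. Violating.
Others bid (4, 4, 4): truth gives 0; no alternative beats it.
(Checking all 27 profiles: 26 have a profitable deviation, 1 does not.)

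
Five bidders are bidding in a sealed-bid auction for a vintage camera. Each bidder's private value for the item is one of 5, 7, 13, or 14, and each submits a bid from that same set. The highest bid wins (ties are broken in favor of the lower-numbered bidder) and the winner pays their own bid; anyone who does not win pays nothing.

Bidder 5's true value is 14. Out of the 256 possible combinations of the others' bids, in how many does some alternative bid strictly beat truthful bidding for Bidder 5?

Others bid (5, 5, 5, 5): truth gives 0; bid 7 gives 7 > 0. Violating.
Others bid (5, 5, 5, 7): truth gives 0; bid 13 gives 1 > 0. Violating.
Others bid (5, 5, 7, 5): truth gives 0; bid 13 gives 1 > 0. Violating.
Others bid (5, 5, 7, 7): truth gives 0; bid 13 gives 1 > 0. Violating.
Others bid (5, 5, 5, 13): truth gives 0; no alternative beats it.
Others bid (5, 5, 5, 14): truth gives 0; no alternative beats it.
(Checking all 256 profiles: 16 have a profitable deviation, 240 do not.)

16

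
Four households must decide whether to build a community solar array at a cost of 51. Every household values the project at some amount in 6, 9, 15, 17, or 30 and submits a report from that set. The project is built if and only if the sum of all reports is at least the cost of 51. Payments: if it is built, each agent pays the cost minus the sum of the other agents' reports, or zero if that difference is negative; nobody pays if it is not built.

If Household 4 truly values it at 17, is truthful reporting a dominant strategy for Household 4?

Check each profile of the others' reports and compare truth against every alternative report.
Others report (6, 15, 30): truth gives 17, best alternative gives 17.
Others report (6, 17, 30): truth gives 17, best alternative gives 17.
Others report (6, 30, 15): truth gives 17, best alternative gives 17.
Others report (6, 30, 17): truth gives 17, best alternative gives 17.
Others report (6, 30, 30): truth gives 17, best alternative gives 17.
Others report (9, 15, 30): truth gives 17, best alternative gives 17.
(Remaining 119 profiles checked similarly; truth is weakly best in each.)
In every case the truthful report is at least as good as any alternative, so it is a dominant strategy.

Yes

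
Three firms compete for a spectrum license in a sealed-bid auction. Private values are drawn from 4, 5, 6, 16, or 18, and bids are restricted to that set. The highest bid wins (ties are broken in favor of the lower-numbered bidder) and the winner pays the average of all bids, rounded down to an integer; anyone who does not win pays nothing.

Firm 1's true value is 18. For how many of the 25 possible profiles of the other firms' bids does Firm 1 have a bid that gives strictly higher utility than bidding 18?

13

Others bid (4, 4): truth gives 10; bid 4 gives 14 > 10. Violating.
Others bid (4, 5): truth gives 9; bid 5 gives 14 > 9. Violating.
Others bid (4, 6): truth gives 9; bid 6 gives 13 > 9. Violating.
Others bid (5, 4): truth gives 9; bid 5 gives 14 > 9. Violating.
Others bid (4, 16): truth gives 6; no alternative beats it.
Others bid (4, 18): truth gives 5; no alternative beats it.
(Checking all 25 profiles: 13 have a profitable deviation, 12 do not.)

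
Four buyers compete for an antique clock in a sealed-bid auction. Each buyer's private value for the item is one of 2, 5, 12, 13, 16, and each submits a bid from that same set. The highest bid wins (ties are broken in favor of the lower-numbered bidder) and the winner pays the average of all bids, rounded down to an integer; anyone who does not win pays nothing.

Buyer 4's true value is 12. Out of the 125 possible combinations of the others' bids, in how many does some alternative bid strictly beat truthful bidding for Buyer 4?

49

Others bid (2, 2, 2): truth gives 8; bid 5 gives 10 > 8. Violating.
Others bid (2, 2, 12): truth gives 0; bid 13 gives 5 > 0. Violating.
Others bid (2, 2, 13): truth gives 0; bid 16 gives 4 > 0. Violating.
Others bid (2, 5, 12): truth gives 0; bid 13 gives 4 > 0. Violating.
Others bid (2, 2, 5): truth gives 7; no alternative beats it.
Others bid (2, 2, 16): truth gives 0; no alternative beats it.
(Checking all 125 profiles: 49 have a profitable deviation, 76 do not.)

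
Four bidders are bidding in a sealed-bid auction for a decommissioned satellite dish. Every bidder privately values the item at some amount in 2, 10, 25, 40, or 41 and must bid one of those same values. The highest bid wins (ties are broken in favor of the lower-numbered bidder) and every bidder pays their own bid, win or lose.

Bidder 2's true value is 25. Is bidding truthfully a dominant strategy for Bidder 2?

No

Consider the case where Bidder 1 bids 2, Bidder 3 bids 2 and Bidder 4 bids 2.
Truthful bid 25: wins, pays 25, utility 25 - 25 = 0.
Bid 10 instead: wins, pays 10, utility 25 - 10 = 15.
Since 15 > 0, bidding 10 is strictly better here, so truthful bidding is not dominant.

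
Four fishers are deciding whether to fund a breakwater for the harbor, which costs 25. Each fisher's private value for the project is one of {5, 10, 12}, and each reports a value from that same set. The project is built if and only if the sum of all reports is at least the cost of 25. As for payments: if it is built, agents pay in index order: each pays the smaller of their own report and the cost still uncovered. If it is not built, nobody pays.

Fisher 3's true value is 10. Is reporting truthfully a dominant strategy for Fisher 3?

No

Consider the case where Fisher 1 reports 5, Fisher 2 reports 5 and Fisher 4 reports 10.
Truthful report 10: project built, pays 10, utility 10 - 10 = 0.
Report 5 instead: project built, pays 5, utility 10 - 5 = 5.
Since 5 > 0, reporting 5 is strictly better here, so truthful reporting is not dominant.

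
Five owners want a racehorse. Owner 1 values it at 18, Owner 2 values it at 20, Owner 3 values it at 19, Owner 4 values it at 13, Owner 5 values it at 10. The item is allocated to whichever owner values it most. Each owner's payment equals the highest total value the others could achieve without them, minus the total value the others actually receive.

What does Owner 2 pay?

19

Owner 2 has the highest value and receives the item.
Without Owner 2, the item would go to the next-highest value, 19, so the others could achieve 19.
With Owner 2 present and winning, the others receive nothing, so their total is 0.
Payment = 19 - 0 = 19.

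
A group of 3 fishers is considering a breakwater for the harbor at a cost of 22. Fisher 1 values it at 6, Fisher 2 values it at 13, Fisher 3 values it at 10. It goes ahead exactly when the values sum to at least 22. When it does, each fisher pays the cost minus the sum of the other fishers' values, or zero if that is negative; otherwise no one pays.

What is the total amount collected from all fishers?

Total value 29 ≥ cost 22, so it is built.
Fisher 1: others sum to 23; max(0, 22 - 23) = 0.
Fisher 2: others sum to 16; max(0, 22 - 16) = 6.
Fisher 3: others sum to 19; max(0, 22 - 19) = 3.
Total collected = 0 + 6 + 3 = 9.

9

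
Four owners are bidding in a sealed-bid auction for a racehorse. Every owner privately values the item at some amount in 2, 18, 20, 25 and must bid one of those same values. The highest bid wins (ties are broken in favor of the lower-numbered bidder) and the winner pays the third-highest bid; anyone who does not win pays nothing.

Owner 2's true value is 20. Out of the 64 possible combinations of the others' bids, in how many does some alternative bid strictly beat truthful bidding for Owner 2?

Others bid (2, 2, 25): truth gives 0; bid 25 gives 18 > 0. Violating.
Others bid (2, 18, 25): truth gives 0; bid 25 gives 2 > 0. Violating.
Others bid (2, 25, 2): truth gives 0; bid 25 gives 18 > 0. Violating.
Others bid (2, 25, 18): truth gives 0; bid 25 gives 2 > 0. Violating.
Others bid (2, 2, 2): truth gives 18; no alternative beats it.
Others bid (2, 2, 18): truth gives 18; no alternative beats it.
(Checking all 64 profiles: 12 have a profitable deviation, 52 do not.)

12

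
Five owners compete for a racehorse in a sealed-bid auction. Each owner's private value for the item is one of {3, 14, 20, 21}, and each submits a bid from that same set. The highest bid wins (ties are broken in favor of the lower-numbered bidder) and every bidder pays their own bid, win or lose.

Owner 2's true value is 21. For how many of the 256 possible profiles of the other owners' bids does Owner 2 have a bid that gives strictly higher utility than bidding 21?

Others bid (3, 3, 3, 3): truth gives 0; bid 14 gives 7 > 0. Violating.
Others bid (3, 3, 3, 14): truth gives 0; bid 14 gives 7 > 0. Violating.
Others bid (3, 3, 3, 20): truth gives 0; bid 20 gives 1 > 0. Violating.
Others bid (3, 3, 14, 3): truth gives 0; bid 14 gives 7 > 0. Violating.
Others bid (3, 3, 3, 21): truth gives 0; no alternative beats it.
Others bid (3, 3, 14, 21): truth gives 0; no alternative beats it.
(Checking all 256 profiles: 118 have a profitable deviation, 138 do not.)

118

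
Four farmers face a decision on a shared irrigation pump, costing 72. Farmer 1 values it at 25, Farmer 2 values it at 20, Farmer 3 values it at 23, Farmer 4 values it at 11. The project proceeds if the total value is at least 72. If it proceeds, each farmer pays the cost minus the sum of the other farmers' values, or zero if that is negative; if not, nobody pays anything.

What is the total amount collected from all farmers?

Total value 79 ≥ cost 72, so it is built.
Farmer 1: others sum to 54; max(0, 72 - 54) = 18.
Farmer 2: others sum to 59; max(0, 72 - 59) = 13.
Farmer 3: others sum to 56; max(0, 72 - 56) = 16.
Farmer 4: others sum to 68; max(0, 72 - 68) = 4.
Total collected = 18 + 13 + 16 + 4 = 51.

51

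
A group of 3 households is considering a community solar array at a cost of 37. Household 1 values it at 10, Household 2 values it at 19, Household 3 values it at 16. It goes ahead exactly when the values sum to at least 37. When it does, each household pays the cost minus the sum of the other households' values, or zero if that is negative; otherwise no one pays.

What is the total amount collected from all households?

Total value 45 ≥ cost 37, so it is built.
Household 1: others sum to 35; max(0, 37 - 35) = 2.
Household 2: others sum to 26; max(0, 37 - 26) = 11.
Household 3: others sum to 29; max(0, 37 - 29) = 8.
Total collected = 2 + 11 + 8 = 21.

21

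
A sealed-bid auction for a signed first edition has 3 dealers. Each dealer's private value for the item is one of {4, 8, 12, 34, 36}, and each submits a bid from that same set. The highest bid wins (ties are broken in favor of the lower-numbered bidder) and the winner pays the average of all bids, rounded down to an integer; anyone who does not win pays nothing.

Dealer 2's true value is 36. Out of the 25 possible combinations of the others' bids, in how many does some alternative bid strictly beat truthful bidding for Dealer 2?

Others bid (4, 4): truth gives 22; bid 8 gives 31 > 22. Violating.
Others bid (4, 8): truth gives 20; bid 8 gives 30 > 20. Violating.
Others bid (4, 12): truth gives 19; bid 12 gives 27 > 19. Violating.
Others bid (8, 4): truth gives 20; bid 12 gives 28 > 20. Violating.
Others bid (4, 34): truth gives 12; no alternative beats it.
Others bid (4, 36): truth gives 11; no alternative beats it.
(Checking all 25 profiles: 10 have a profitable deviation, 15 do not.)

10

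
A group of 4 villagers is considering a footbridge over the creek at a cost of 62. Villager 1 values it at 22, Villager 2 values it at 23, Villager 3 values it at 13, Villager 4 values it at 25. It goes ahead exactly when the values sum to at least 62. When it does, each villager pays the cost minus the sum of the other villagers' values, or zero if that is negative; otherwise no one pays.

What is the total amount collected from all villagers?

7

Total value 83 ≥ cost 62, so it is built.
Villager 1: others sum to 61; max(0, 62 - 61) = 1.
Villager 2: others sum to 60; max(0, 62 - 60) = 2.
Villager 3: others sum to 70; max(0, 62 - 70) = 0.
Villager 4: others sum to 58; max(0, 62 - 58) = 4.
Total collected = 1 + 2 + 0 + 4 = 7.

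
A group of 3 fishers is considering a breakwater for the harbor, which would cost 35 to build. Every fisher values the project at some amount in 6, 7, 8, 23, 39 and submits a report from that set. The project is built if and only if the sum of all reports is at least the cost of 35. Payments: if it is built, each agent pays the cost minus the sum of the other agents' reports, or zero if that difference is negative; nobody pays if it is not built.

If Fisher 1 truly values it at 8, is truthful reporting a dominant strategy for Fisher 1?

Yes

Check each profile of the others' reports and compare truth against every alternative report.
Others report (6, 39): truth gives 8, best alternative gives 8.
Others report (7, 39): truth gives 8, best alternative gives 8.
Others report (8, 39): truth gives 8, best alternative gives 8.
Others report (23, 23): truth gives 8, best alternative gives 8.
Others report (23, 39): truth gives 8, best alternative gives 8.
Others report (39, 6): truth gives 8, best alternative gives 8.
(Remaining 19 profiles checked similarly; truth is weakly best in each.)
In every case the truthful report is at least as good as any alternative, so it is a dominant strategy.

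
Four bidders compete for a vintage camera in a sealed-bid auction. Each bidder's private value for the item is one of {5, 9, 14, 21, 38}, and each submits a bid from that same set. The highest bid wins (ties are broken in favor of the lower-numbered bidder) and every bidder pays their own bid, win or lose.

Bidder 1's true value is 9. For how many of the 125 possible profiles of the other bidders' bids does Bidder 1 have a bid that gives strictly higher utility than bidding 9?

118

Others bid (5, 5, 5): truth gives 0; bid 5 gives 4 > 0. Violating.
Others bid (5, 5, 14): truth gives -9; bid 5 gives -5 > -9. Violating.
Others bid (5, 5, 21): truth gives -9; bid 5 gives -5 > -9. Violating.
Others bid (5, 5, 38): truth gives -9; bid 5 gives -5 > -9. Violating.
Others bid (5, 5, 9): truth gives 0; no alternative beats it.
Others bid (5, 9, 5): truth gives 0; no alternative beats it.
(Checking all 125 profiles: 118 have a profitable deviation, 7 do not.)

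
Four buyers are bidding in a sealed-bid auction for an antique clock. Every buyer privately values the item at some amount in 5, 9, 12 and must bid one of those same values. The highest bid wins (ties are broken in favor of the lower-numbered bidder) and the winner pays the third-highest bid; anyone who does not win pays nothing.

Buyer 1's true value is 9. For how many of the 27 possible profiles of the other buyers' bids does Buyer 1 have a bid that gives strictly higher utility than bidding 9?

3

Others bid (5, 5, 12): truth gives 0; bid 12 gives 4 > 0. Violating.
Others bid (5, 12, 5): truth gives 0; bid 12 gives 4 > 0. Violating.
Others bid (12, 5, 5): truth gives 0; bid 12 gives 4 > 0. Violating.
Others bid (5, 5, 5): truth gives 4; no alternative beats it.
Others bid (5, 5, 9): truth gives 4; no alternative beats it.
(Checking all 27 profiles: 3 have a profitable deviation, 24 do not.)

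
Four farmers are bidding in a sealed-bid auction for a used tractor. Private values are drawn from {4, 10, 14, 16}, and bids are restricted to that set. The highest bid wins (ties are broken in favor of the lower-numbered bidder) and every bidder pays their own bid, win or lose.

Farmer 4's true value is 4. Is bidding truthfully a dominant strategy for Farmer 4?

Yes

Check each profile of the others' bids and compare truth against every alternative bid.
Others bid (4, 4, 10): truth gives -4, best alternative gives -10.
Others bid (4, 4, 14): truth gives -4, best alternative gives -10.
Others bid (4, 4, 16): truth gives -4, best alternative gives -10.
Others bid (4, 10, 4): truth gives -4, best alternative gives -10.
Others bid (4, 10, 10): truth gives -4, best alternative gives -10.
Others bid (4, 10, 14): truth gives -4, best alternative gives -10.
(Remaining 58 profiles checked similarly; truth is weakly best in each.)
In every case the truthful bid is at least as good as any alternative, so it is a dominant strategy.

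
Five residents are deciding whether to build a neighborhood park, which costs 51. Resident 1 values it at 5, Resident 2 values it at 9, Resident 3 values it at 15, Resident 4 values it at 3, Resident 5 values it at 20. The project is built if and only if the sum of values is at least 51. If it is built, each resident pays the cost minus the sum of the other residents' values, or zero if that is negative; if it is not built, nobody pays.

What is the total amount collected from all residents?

47

Total value 52 ≥ cost 51, so it is built.
Resident 1: others sum to 47; max(0, 51 - 47) = 4.
Resident 2: others sum to 43; max(0, 51 - 43) = 8.
Resident 3: others sum to 37; max(0, 51 - 37) = 14.
Resident 4: others sum to 49; max(0, 51 - 49) = 2.
Resident 5: others sum to 32; max(0, 51 - 32) = 19.
Total collected = 4 + 8 + 14 + 2 + 19 = 47.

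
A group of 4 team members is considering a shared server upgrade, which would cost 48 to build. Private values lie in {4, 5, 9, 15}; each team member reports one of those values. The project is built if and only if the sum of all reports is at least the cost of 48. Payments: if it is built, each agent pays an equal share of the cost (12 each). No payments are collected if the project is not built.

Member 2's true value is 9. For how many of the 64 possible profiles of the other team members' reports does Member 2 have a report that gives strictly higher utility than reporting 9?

3

Others report (9, 15, 15): truth gives -3; report 4 gives 0 > -3. Violating.
Others report (15, 9, 15): truth gives -3; report 4 gives 0 > -3. Violating.
Others report (15, 15, 9): truth gives -3; report 4 gives 0 > -3. Violating.
Others report (4, 4, 4): truth gives 0; no alternative beats it.
Others report (4, 4, 5): truth gives 0; no alternative beats it.
(Checking all 64 profiles: 3 have a profitable deviation, 61 do not.)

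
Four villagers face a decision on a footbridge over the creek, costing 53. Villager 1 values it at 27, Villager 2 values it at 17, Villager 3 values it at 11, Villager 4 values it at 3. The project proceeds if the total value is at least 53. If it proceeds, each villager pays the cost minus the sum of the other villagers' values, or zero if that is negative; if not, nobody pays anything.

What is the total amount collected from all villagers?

Total value 58 ≥ cost 53, so it is built.
Villager 1: others sum to 31; max(0, 53 - 31) = 22.
Villager 2: others sum to 41; max(0, 53 - 41) = 12.
Villager 3: others sum to 47; max(0, 53 - 47) = 6.
Villager 4: others sum to 55; max(0, 53 - 55) = 0.
Total collected = 22 + 12 + 6 + 0 = 40.

40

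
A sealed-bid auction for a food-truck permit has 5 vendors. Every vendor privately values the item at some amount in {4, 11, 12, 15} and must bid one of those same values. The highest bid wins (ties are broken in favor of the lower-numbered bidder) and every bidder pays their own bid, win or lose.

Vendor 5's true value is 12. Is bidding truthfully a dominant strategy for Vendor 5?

Consider the case where Vendor 1 bids 4, Vendor 2 bids 4, Vendor 3 bids 4 and Vendor 4 bids 4.
Truthful bid 12: wins, pays 12, utility 12 - 12 = 0.
Bid 11 instead: wins, pays 11, utility 12 - 11 = 1.
Since 1 > 0, bidding 11 is strictly better here, so truthful bidding is not dominant.

No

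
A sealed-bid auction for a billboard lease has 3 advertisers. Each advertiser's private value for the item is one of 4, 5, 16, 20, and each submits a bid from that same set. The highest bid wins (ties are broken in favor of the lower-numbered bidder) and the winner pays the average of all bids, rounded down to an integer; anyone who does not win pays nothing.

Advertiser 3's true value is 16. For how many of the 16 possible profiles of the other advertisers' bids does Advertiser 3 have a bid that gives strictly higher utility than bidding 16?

Others bid (4, 4): truth gives 8; bid 5 gives 12 > 8. Violating.
Others bid (4, 16): truth gives 0; bid 20 gives 3 > 0. Violating.
Others bid (5, 16): truth gives 0; bid 20 gives 3 > 0. Violating.
Others bid (16, 4): truth gives 0; bid 20 gives 3 > 0. Violating.
Others bid (4, 5): truth gives 8; no alternative beats it.
Others bid (4, 20): truth gives 0; no alternative beats it.
(Checking all 16 profiles: 5 have a profitable deviation, 11 do not.)

5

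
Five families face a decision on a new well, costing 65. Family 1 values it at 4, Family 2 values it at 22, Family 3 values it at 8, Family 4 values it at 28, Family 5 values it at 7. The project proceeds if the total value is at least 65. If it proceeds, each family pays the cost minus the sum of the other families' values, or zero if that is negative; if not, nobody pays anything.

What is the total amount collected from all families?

49

Total value 69 ≥ cost 65, so it is built.
Family 1: others sum to 65; max(0, 65 - 65) = 0.
Family 2: others sum to 47; max(0, 65 - 47) = 18.
Family 3: others sum to 61; max(0, 65 - 61) = 4.
Family 4: others sum to 41; max(0, 65 - 41) = 24.
Family 5: others sum to 62; max(0, 65 - 62) = 3.
Total collected = 0 + 18 + 4 + 24 + 3 = 49.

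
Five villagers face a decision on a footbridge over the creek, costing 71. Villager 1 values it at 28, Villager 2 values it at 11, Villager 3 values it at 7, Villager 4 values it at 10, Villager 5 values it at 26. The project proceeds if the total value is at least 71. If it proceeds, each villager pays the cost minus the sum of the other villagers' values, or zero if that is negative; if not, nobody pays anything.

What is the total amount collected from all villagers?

Total value 82 ≥ cost 71, so it is built.
Villager 1: others sum to 54; max(0, 71 - 54) = 17.
Villager 2: others sum to 71; max(0, 71 - 71) = 0.
Villager 3: others sum to 75; max(0, 71 - 75) = 0.
Villager 4: others sum to 72; max(0, 71 - 72) = 0.
Villager 5: others sum to 56; max(0, 71 - 56) = 15.
Total collected = 17 + 0 + 0 + 0 + 15 = 32.

32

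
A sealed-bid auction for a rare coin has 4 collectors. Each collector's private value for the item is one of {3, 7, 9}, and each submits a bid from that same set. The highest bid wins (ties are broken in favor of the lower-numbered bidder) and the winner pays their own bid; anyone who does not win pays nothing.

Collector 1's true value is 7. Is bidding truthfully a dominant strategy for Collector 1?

Consider the case where Collector 2 bids 3, Collector 3 bids 3 and Collector 4 bids 3.
Truthful bid 7: wins, pays 7, utility 7 - 7 = 0.
Bid 3 instead: wins, pays 3, utility 7 - 3 = 4.
Since 4 > 0, bidding 3 is strictly better here, so truthful bidding is not dominant.

No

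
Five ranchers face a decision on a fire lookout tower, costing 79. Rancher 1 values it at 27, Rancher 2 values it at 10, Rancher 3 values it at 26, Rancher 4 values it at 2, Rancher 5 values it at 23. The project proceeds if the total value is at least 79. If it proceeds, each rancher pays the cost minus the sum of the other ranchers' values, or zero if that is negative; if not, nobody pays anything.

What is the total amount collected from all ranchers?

50

Total value 88 ≥ cost 79, so it is built.
Rancher 1: others sum to 61; max(0, 79 - 61) = 18.
Rancher 2: others sum to 78; max(0, 79 - 78) = 1.
Rancher 3: others sum to 62; max(0, 79 - 62) = 17.
Rancher 4: others sum to 86; max(0, 79 - 86) = 0.
Rancher 5: others sum to 65; max(0, 79 - 65) = 14.
Total collected = 18 + 1 + 17 + 0 + 14 = 50.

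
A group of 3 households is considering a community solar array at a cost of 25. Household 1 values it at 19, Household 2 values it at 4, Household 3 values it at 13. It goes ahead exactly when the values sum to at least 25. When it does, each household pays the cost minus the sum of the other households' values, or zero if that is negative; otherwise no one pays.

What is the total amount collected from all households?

10

Total value 36 ≥ cost 25, so it is built.
Household 1: others sum to 17; max(0, 25 - 17) = 8.
Household 2: others sum to 32; max(0, 25 - 32) = 0.
Household 3: others sum to 23; max(0, 25 - 23) = 2.
Total collected = 8 + 0 + 2 = 10.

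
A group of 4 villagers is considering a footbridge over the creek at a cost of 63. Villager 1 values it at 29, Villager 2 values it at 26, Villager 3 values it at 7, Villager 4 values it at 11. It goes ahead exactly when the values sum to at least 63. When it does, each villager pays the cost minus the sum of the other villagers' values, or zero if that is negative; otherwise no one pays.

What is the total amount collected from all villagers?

36

Total value 73 ≥ cost 63, so it is built.
Villager 1: others sum to 44; max(0, 63 - 44) = 19.
Villager 2: others sum to 47; max(0, 63 - 47) = 16.
Villager 3: others sum to 66; max(0, 63 - 66) = 0.
Villager 4: others sum to 62; max(0, 63 - 62) = 1.
Total collected = 19 + 16 + 0 + 1 = 36.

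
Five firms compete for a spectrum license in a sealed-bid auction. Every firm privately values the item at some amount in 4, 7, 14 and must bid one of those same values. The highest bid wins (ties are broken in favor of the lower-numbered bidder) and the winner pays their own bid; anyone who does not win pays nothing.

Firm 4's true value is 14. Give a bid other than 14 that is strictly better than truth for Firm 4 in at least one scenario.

7

Suppose Firm 1 bids 4, Firm 2 bids 4, Firm 3 bids 4 and Firm 5 bids 4.
Bid 14: wins, pays 14, utility 14 - 14 = 0.
Bid 7: wins, pays 7, utility 14 - 7 = 7.
So bidding 7 beats truth here (7 > 0).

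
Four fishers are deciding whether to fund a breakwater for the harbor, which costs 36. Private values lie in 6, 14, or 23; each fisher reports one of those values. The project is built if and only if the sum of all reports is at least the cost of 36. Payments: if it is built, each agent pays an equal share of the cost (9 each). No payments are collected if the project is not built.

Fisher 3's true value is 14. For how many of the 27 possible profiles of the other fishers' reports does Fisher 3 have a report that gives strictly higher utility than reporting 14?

1

Others report (6, 6, 6): truth gives 0; report 23 gives 5 > 0. Violating.
Others report (6, 6, 14): truth gives 5; no alternative beats it.
Others report (6, 6, 23): truth gives 5; no alternative beats it.
(Checking all 27 profiles: 1 has a profitable deviation, 26 do not.)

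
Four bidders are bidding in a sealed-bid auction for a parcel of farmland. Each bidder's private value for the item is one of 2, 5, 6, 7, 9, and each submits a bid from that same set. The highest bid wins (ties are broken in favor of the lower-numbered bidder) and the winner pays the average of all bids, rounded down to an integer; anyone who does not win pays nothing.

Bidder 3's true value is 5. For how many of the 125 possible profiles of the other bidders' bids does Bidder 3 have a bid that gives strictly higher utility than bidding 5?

11

Others bid (2, 2, 6): truth gives 0; bid 6 gives 1 > 0. Violating.
Others bid (2, 2, 7): truth gives 0; bid 7 gives 1 > 0. Violating.
Others bid (2, 5, 2): truth gives 0; bid 6 gives 2 > 0. Violating.
Others bid (2, 5, 5): truth gives 0; bid 6 gives 1 > 0. Violating.
Others bid (2, 2, 2): truth gives 3; no alternative beats it.
Others bid (2, 2, 5): truth gives 2; no alternative beats it.
(Checking all 125 profiles: 11 have a profitable deviation, 114 do not.)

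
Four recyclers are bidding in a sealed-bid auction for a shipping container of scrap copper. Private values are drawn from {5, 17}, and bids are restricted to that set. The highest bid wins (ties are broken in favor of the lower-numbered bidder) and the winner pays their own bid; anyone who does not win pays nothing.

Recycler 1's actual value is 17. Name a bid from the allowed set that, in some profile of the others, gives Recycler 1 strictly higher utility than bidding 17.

Suppose Recycler 2 bids 5, Recycler 3 bids 5 and Recycler 4 bids 5.
Bid 17: wins, pays 17, utility 17 - 17 = 0.
Bid 5: wins, pays 5, utility 17 - 5 = 12.
So bidding 5 beats truth here (12 > 0).

5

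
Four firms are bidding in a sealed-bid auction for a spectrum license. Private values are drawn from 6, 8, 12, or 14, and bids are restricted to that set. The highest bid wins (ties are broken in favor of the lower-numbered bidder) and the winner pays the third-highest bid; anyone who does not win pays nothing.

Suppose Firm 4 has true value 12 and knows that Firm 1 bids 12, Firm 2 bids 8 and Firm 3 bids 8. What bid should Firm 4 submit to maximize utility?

14

Bid 6: loses, pays 0, utility 0.
Bid 8: loses, pays 0, utility 0.
Bid 12: loses, pays 0, utility 0.
Bid 14: wins, pays 8, utility 12 - 8 = 4.
The best choice is 14 with utility 4.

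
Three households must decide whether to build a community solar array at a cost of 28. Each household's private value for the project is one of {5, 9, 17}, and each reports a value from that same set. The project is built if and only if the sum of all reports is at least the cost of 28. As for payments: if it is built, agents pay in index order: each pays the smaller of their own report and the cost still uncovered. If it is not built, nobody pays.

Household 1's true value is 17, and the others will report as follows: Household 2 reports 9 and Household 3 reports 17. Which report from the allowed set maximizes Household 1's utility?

Report 5: project built, pays 5, utility 17 - 5 = 12.
Report 9: project built, pays 9, utility 17 - 9 = 8.
Report 17: project built, pays 17, utility 17 - 17 = 0.
The best choice is 5 with utility 12.

5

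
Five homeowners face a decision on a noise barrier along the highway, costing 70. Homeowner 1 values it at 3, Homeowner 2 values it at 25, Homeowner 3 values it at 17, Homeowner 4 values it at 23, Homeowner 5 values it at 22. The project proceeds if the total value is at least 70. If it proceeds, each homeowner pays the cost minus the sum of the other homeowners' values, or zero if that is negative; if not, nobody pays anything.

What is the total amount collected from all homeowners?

10

Total value 90 ≥ cost 70, so it is built.
Homeowner 1: others sum to 87; max(0, 70 - 87) = 0.
Homeowner 2: others sum to 65; max(0, 70 - 65) = 5.
Homeowner 3: others sum to 73; max(0, 70 - 73) = 0.
Homeowner 4: others sum to 67; max(0, 70 - 67) = 3.
Homeowner 5: others sum to 68; max(0, 70 - 68) = 2.
Total collected = 0 + 5 + 0 + 3 + 2 = 10.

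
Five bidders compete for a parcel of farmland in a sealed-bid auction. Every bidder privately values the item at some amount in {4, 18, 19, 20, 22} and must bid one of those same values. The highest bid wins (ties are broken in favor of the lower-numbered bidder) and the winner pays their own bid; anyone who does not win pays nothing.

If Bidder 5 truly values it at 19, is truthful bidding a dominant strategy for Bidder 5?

Consider the case where Bidder 1 bids 4, Bidder 2 bids 4, Bidder 3 bids 4 and Bidder 4 bids 4.
Truthful bid 19: wins, pays 19, utility 19 - 19 = 0.
Bid 18 instead: wins, pays 18, utility 19 - 18 = 1.
Since 1 > 0, bidding 18 is strictly better here, so truthful bidding is not dominant.

No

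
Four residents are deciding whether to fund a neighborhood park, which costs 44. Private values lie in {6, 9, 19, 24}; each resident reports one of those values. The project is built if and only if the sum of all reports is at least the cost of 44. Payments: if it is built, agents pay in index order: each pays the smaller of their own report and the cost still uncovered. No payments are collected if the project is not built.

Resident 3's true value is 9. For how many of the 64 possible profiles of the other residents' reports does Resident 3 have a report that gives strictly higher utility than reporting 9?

Others report (6, 9, 24): truth gives 0; report 6 gives 3 > 0. Violating.
Others report (6, 19, 19): truth gives 0; report 6 gives 3 > 0. Violating.
Others report (6, 19, 24): truth gives 0; report 6 gives 3 > 0. Violating.
Others report (6, 24, 9): truth gives 0; report 6 gives 3 > 0. Violating.
Others report (6, 6, 6): truth gives 0; no alternative beats it.
Others report (6, 6, 9): truth gives 0; no alternative beats it.
(Checking all 64 profiles: 25 have a profitable deviation, 39 do not.)

25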